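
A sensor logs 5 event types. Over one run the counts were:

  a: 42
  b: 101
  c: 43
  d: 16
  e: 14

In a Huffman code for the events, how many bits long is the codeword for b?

1

Build the tree from the bottom:
e(14) + d(16) → 30
30 + a(42) → 72
c(43) + 72 → 115
b(101) + 115 → 216
b is a child of the root — depth 1, so its codeword is a single bit.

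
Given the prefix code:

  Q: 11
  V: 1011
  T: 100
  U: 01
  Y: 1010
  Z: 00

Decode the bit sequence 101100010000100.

VZUZZT

Read left to right; each codeword is recognised as soon as it completes (prefix code):
  1011→V | 00→Z | 01→U | 00→Z | 00→Z | 100→T
Decoded message: VZUZZT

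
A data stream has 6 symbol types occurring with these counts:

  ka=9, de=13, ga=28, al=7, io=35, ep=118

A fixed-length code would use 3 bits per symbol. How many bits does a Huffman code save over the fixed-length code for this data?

Fixed-length: 3 bits × 210 symbols = 630 bits.
Huffman merges:
merge al(7) and ka(9): 16
merge de(13) and 16: 29
merge ga(28) and 29: 57
merge io(35) and 57: 92
merge 92 and ep(118): 210
Huffman total = 16 + 29 + 57 + 92 + 210 = 404 bits.
Saving = 630 − 404 = 226 bits.

226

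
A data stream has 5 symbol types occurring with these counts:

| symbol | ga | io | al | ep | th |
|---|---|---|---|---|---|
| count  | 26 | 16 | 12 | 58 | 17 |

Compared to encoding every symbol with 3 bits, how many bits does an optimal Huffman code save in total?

116

Fixed-length: 3 bits × 129 symbols = 387 bits.
Huffman merges:
combine al(12), io(16) → 28
combine th(17), ga(26) → 43
combine 28, 43 → 71
combine ep(58), 71 → 129
Huffman total = 28 + 43 + 71 + 129 = 271 bits.
Saving = 387 − 271 = 116 bits.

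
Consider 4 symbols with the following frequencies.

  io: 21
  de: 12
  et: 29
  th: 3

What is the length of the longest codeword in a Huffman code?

3

Merge the two lowest-weight nodes at each step:
th(3) + de(12) → 15
15 + io(21) → 36
et(29) + 36 → 65
The first pair merged (th, de) ends up deepest, at depth 3.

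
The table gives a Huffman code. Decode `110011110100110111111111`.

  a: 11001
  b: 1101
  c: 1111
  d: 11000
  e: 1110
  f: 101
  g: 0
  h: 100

Read left to right; each codeword is recognised as soon as it completes (prefix code):
  11001→a | 1110→e | 100→h | 1101→b | 1111→c | 1111→c
Decoded message: aehbcc

aehbcc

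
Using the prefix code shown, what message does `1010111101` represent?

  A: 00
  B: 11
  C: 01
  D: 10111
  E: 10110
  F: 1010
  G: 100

FBBC

Read left to right; each codeword is recognised as soon as it completes (prefix code):
  1010→F | 11→B | 11→B | 01→C
Decoded message: FBBC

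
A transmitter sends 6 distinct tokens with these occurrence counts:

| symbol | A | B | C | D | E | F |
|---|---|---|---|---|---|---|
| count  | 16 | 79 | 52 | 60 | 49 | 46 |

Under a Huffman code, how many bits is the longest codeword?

3

Merge the two lowest-weight nodes at each step:
combine A(16), F(46) → 62
combine E(49), C(52) → 101
combine D(60), 62 → 122
combine B(79), 101 → 180
combine 122, 180 → 302
The rarest symbols sit at the bottom; the longest codeword is 3 bits.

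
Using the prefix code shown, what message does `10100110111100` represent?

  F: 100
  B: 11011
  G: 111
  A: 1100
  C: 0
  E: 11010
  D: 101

Read left to right; each codeword is recognised as soon as it completes (prefix code):
  101→D | 0→C | 0→C | 11011→B | 1100→A
Decoded message: DCCBA

DCCBA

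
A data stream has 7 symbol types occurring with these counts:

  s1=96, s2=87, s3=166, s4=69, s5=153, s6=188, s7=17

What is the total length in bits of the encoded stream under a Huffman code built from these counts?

Merge the two smallest weights repeatedly:
s7(17) + s4(69) → 86
86 + s2(87) → 173
s1(96) + s5(153) → 249
s3(166) + 173 → 339
s6(188) + 249 → 437
339 + 437 → 776
The encoded length is the sum of every internal node's weight: 86 + 173 + 249 + 339 + 437 + 776 = 2060 bits.

2060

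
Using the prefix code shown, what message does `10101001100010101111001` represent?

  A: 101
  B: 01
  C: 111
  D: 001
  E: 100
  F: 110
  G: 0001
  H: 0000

ABDEBBBCD

Read left to right; each codeword is recognised as soon as it completes (prefix code):
  101→A | 01→B | 001→D | 100→E | 01→B | 01→B | 01→B | 111→C | 001→D
Decoded message: ABDEBBBCD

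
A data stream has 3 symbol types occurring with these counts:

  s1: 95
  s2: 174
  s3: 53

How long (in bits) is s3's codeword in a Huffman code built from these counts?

2

Huffman merges, smallest pair first:
combine s3(53), s1(95) → 148
combine 148, s2(174) → 322
s3's leaf is at depth 2, giving a 2-bit codeword.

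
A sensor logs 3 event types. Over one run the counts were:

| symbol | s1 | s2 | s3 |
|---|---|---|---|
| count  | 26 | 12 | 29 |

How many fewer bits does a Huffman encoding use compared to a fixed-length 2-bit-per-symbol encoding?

29

Fixed-length: 2 bits × 67 symbols = 134 bits.
Huffman merges:
merge s2(12) and s1(26): 38
merge s3(29) and 38: 67
Huffman total = 38 + 67 = 105 bits.
Saving = 134 − 105 = 29 bits.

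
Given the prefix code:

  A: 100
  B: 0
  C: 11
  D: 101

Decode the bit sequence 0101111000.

BDCAB

Read left to right; each codeword is recognised as soon as it completes (prefix code):
  0→B | 101→D | 11→C | 100→A | 0→B
Decoded message: BDCAB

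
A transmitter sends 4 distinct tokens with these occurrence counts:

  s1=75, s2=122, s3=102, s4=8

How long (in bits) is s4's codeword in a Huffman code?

3

Huffman merges, smallest pair first:
merge s4(8) and s1(75): 83
merge 83 and s3(102): 185
merge s2(122) and 185: 307
The subtree containing s4 is merged 3 times, so code length = 3.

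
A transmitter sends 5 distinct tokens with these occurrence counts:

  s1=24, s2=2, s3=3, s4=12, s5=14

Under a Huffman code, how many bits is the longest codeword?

Merge the two lowest-weight nodes at each step:
merge s2(2) and s3(3): 5
merge 5 and s4(12): 17
merge s5(14) and 17: 31
merge s1(24) and 31: 55
The first pair merged (s2, s3) ends up deepest, at depth 4.

4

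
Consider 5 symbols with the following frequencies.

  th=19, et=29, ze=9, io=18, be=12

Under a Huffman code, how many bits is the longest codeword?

Merge the two lowest-weight nodes at each step:
merge ze(9) and be(12): 21
merge io(18) and th(19): 37
merge 21 and et(29): 50
merge 37 and 50: 87
The rarest symbols sit at the bottom; the longest codeword is 3 bits.

3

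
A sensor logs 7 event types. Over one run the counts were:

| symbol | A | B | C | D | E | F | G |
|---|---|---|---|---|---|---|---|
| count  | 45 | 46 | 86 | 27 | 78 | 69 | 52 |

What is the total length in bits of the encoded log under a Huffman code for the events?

1117

Greedily combine the two least-frequent nodes:
merge D(27) and A(45): 72
merge B(46) and G(52): 98
merge F(69) and 72: 141
merge E(78) and C(86): 164
merge 98 and 141: 239
merge 164 and 239: 403
Each symbol's bit-cost is frequency × depth; summing gives 1117 bits (equivalently 72 + 98 + 141 + 164 + 239 + 403).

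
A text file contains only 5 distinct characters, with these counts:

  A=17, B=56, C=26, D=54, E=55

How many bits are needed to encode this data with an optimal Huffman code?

459

Build the Huffman tree bottom-up:
combine A(17), C(26) → 43
combine 43, D(54) → 97
combine E(55), B(56) → 111
combine 97, 111 → 208
The encoded length is the sum of every internal node's weight: 43 + 97 + 111 + 208 = 459 bits.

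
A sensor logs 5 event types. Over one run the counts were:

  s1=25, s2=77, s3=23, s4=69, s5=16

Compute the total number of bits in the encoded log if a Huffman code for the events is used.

446

Build the Huffman tree bottom-up:
merge s5(16) and s3(23): 39
merge s1(25) and 39: 64
merge 64 and s4(69): 133
merge s2(77) and 133: 210
Each symbol's bit-cost is frequency × depth; summing gives 446 bits (equivalently 39 + 64 + 133 + 210).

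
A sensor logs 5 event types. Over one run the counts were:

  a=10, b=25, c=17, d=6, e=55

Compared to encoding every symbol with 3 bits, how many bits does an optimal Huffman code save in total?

Fixed-length: 3 bits × 113 symbols = 339 bits.
Huffman merges:
combine d(6), a(10) → 16
combine 16, c(17) → 33
combine b(25), 33 → 58
combine e(55), 58 → 113
Huffman total = 16 + 33 + 58 + 113 = 220 bits.
Saving = 339 − 220 = 119 bits.

119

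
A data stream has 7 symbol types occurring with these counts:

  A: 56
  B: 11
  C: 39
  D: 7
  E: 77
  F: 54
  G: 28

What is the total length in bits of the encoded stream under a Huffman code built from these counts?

693

Greedily combine the two least-frequent nodes:
merge D(7) and B(11): 18
merge 18 and G(28): 46
merge C(39) and 46: 85
merge F(54) and A(56): 110
merge E(77) and 85: 162
merge 110 and 162: 272
Each symbol's bit-cost is frequency × depth; summing gives 693 bits (equivalently 18 + 46 + 85 + 110 + 162 + 272).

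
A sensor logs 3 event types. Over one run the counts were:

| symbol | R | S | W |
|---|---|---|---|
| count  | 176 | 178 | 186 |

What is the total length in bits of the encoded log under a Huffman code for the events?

894

Build the Huffman tree bottom-up:
combine R(176), S(178) → 354
combine W(186), 354 → 540
Each symbol's bit-cost is frequency × depth; summing gives 894 bits (equivalently 354 + 540).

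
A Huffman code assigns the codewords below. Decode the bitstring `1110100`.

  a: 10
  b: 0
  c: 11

Read left to right; each codeword is recognised as soon as it completes (prefix code):
  11→c | 10→a | 10→a | 0→b
Decoded message: caab

caab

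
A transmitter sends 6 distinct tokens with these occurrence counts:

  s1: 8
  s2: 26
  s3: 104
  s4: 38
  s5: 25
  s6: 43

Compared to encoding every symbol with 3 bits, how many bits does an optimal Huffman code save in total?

175

Fixed-length: 3 bits × 244 symbols = 732 bits.
Huffman merges:
combine s1(8), s5(25) → 33
combine s2(26), 33 → 59
combine s4(38), s6(43) → 81
combine 59, 81 → 140
combine s3(104), 140 → 244
Huffman total = 33 + 59 + 81 + 140 + 244 = 557 bits.
Saving = 732 − 557 = 175 bits.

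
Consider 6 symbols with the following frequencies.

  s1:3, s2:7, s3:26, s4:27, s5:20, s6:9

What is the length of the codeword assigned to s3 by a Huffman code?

2

Huffman merges, smallest pair first:
merge s1(3) and s2(7): 10
merge s6(9) and 10: 19
merge 19 and s5(20): 39
merge s3(26) and s4(27): 53
merge 39 and 53: 92
The subtree containing s3 is merged 2 times, so code length = 2.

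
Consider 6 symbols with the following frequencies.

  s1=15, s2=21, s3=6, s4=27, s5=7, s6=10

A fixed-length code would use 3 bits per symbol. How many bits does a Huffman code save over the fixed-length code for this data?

Fixed-length: 3 bits × 86 symbols = 258 bits.
Huffman merges:
s3(6) + s5(7) → 13
s6(10) + 13 → 23
s1(15) + s2(21) → 36
23 + s4(27) → 50
36 + 50 → 86
Huffman total = 13 + 23 + 36 + 50 + 86 = 208 bits.
Saving = 258 − 208 = 50 bits.

50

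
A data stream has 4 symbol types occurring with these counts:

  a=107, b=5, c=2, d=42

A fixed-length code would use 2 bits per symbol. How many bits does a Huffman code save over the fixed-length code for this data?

100

Fixed-length: 2 bits × 156 symbols = 312 bits.
Huffman merges:
combine c(2), b(5) → 7
combine 7, d(42) → 49
combine 49, a(107) → 156
Huffman total = 7 + 49 + 156 = 212 bits.
Saving = 312 − 212 = 100 bits.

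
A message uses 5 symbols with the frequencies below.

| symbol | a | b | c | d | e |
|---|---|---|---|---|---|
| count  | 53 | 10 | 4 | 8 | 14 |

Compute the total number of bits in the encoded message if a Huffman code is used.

Merge the two smallest weights repeatedly:
combine c(4), d(8) → 12
combine b(10), 12 → 22
combine e(14), 22 → 36
combine 36, a(53) → 89
The encoded length is the sum of every internal node's weight: 12 + 22 + 36 + 89 = 159 bits.

159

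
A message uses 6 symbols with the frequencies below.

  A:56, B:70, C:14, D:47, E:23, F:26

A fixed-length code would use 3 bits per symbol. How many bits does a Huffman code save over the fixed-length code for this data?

Fixed-length: 3 bits × 236 symbols = 708 bits.
Huffman merges:
merge C(14) and E(23): 37
merge F(26) and 37: 63
merge D(47) and A(56): 103
merge 63 and B(70): 133
merge 103 and 133: 236
Huffman total = 37 + 63 + 103 + 133 + 236 = 572 bits.
Saving = 708 − 572 = 136 bits.

136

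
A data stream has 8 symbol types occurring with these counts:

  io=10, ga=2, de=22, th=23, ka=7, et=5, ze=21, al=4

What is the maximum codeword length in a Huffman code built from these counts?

Merge the two lowest-weight nodes at each step:
combine ga(2), al(4) → 6
combine et(5), 6 → 11
combine ka(7), io(10) → 17
combine 11, 17 → 28
combine ze(21), de(22) → 43
combine th(23), 28 → 51
combine 43, 51 → 94
The first pair merged (ga, al) ends up deepest, at depth 5.

5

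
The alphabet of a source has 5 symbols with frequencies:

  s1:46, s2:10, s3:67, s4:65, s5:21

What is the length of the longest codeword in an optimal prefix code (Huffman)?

3

Merge the two lowest-weight nodes at each step:
combine s2(10), s5(21) → 31
combine 31, s1(46) → 77
combine s4(65), s3(67) → 132
combine 77, 132 → 209
Maximum depth reached is 3.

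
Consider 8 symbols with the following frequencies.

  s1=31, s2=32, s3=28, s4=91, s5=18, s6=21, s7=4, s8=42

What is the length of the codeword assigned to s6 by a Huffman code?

3

Build the tree from the bottom:
merge s7(4) and s5(18): 22
merge s6(21) and 22: 43
merge s3(28) and s1(31): 59
merge s2(32) and s8(42): 74
merge 43 and 59: 102
merge 74 and s4(91): 165
merge 102 and 165: 267
s6 sits 3 levels below the root, so its codeword is 3 bits.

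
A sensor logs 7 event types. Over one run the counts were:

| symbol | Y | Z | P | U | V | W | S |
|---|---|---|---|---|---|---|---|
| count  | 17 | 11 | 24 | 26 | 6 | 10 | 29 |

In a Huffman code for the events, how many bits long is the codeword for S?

2

Repeatedly merge the two smallest:
V(6) + W(10) → 16
Z(11) + 16 → 27
Y(17) + P(24) → 41
U(26) + 27 → 53
S(29) + 41 → 70
53 + 70 → 123
S sits 2 levels below the root, so its codeword is 2 bits.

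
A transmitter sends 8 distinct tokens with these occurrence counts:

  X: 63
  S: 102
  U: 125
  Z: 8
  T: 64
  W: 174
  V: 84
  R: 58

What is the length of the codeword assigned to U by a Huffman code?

Build the tree from the bottom:
combine Z(8), R(58) → 66
combine X(63), T(64) → 127
combine 66, V(84) → 150
combine S(102), U(125) → 227
combine 127, 150 → 277
combine W(174), 227 → 401
combine 277, 401 → 678
U's leaf is at depth 3, giving a 3-bit codeword.

3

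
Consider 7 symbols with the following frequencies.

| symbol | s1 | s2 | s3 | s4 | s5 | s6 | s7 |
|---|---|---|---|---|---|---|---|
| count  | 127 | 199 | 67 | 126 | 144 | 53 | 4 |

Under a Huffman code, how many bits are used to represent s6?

5

Repeatedly merge the two smallest:
combine s7(4), s6(53) → 57
combine 57, s3(67) → 124
combine 124, s4(126) → 250
combine s1(127), s5(144) → 271
combine s2(199), 250 → 449
combine 271, 449 → 720
The subtree containing s6 is merged 5 times, so code length = 5.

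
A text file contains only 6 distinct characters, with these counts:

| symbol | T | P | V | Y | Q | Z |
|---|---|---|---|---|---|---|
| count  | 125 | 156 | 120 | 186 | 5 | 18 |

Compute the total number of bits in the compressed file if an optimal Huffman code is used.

Build the Huffman tree bottom-up:
combine Q(5), Z(18) → 23
combine 23, V(120) → 143
combine T(125), 143 → 268
combine P(156), Y(186) → 342
combine 268, 342 → 610
Each symbol's bit-cost is frequency × depth; summing gives 1386 bits (equivalently 23 + 143 + 268 + 342 + 610).

1386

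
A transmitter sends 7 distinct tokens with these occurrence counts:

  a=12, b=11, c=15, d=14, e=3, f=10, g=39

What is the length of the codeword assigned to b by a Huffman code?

4

Huffman merges, smallest pair first:
merge e(3) and f(10): 13
merge b(11) and a(12): 23
merge 13 and d(14): 27
merge c(15) and 23: 38
merge 27 and 38: 65
merge g(39) and 65: 104
b sits 4 levels below the root, so its codeword is 4 bits.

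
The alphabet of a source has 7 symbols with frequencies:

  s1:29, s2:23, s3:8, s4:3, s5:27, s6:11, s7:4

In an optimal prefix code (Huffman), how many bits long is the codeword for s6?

Repeatedly merge the two smallest:
s4(3) + s7(4) → 7
7 + s3(8) → 15
s6(11) + 15 → 26
s2(23) + 26 → 49
s5(27) + s1(29) → 56
49 + 56 → 105
s6's leaf is at depth 3, giving a 3-bit codeword.

3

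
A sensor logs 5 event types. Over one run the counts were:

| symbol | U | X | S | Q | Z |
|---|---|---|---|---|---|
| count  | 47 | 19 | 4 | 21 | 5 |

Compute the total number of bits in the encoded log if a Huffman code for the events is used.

Build the Huffman tree bottom-up:
merge S(4) and Z(5): 9
merge 9 and X(19): 28
merge Q(21) and 28: 49
merge U(47) and 49: 96
Total encoded bits = sum of merged weights = 9 + 28 + 49 + 96 = 182.

182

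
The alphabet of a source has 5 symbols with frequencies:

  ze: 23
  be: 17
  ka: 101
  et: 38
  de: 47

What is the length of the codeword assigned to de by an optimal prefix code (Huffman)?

2

Repeatedly merge the two smallest:
merge be(17) and ze(23): 40
merge et(38) and 40: 78
merge de(47) and 78: 125
merge ka(101) and 125: 226
de's leaf is at depth 2, giving a 2-bit codeword.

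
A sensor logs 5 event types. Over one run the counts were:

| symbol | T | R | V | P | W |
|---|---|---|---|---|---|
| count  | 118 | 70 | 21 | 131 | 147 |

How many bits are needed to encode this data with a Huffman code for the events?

Greedily combine the two least-frequent nodes:
combine V(21), R(70) → 91
combine 91, T(118) → 209
combine P(131), W(147) → 278
combine 209, 278 → 487
Each symbol's bit-cost is frequency × depth; summing gives 1065 bits (equivalently 91 + 209 + 278 + 487).

1065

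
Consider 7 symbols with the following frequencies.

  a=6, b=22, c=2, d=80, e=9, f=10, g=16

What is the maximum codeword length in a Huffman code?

5

Merge the two lowest-weight nodes at each step:
merge c(2) and a(6): 8
merge 8 and e(9): 17
merge f(10) and g(16): 26
merge 17 and b(22): 39
merge 26 and 39: 65
merge 65 and d(80): 145
The rarest symbols sit at the bottom; the longest codeword is 5 bits.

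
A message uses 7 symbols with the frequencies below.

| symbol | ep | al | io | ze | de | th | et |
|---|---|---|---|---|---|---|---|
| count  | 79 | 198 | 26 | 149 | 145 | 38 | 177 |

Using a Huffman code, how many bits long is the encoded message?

2119

Greedily combine the two least-frequent nodes:
merge io(26) and th(38): 64
merge 64 and ep(79): 143
merge 143 and de(145): 288
merge ze(149) and et(177): 326
merge al(198) and 288: 486
merge 326 and 486: 812
Each symbol's bit-cost is frequency × depth; summing gives 2119 bits (equivalently 64 + 143 + 288 + 326 + 486 + 812).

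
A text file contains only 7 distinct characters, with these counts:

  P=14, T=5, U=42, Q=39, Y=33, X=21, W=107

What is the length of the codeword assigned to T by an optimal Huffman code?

5

Huffman merges, smallest pair first:
merge T(5) and P(14): 19
merge 19 and X(21): 40
merge Y(33) and Q(39): 72
merge 40 and U(42): 82
merge 72 and 82: 154
merge W(107) and 154: 261
The subtree containing T is merged 5 times, so code length = 5.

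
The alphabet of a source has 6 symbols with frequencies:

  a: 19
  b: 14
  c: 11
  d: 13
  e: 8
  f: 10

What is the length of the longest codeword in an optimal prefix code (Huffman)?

3

Merge the two lowest-weight nodes at each step:
merge e(8) and f(10): 18
merge c(11) and d(13): 24
merge b(14) and 18: 32
merge a(19) and 24: 43
merge 32 and 43: 75
The first pair merged (e, f) ends up deepest, at depth 3.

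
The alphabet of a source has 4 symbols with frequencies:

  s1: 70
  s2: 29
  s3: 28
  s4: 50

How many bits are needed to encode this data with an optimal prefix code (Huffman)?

341

Merge the two smallest weights repeatedly:
s3(28) + s2(29) → 57
s4(50) + 57 → 107
s1(70) + 107 → 177
Total encoded bits = sum of merged weights = 57 + 107 + 177 = 341.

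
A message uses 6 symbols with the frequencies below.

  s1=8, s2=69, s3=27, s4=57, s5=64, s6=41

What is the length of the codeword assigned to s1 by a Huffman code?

4

Huffman merges, smallest pair first:
s1(8) + s3(27) → 35
35 + s6(41) → 76
s4(57) + s5(64) → 121
s2(69) + 76 → 145
121 + 145 → 266
s1's leaf is at depth 4, giving a 4-bit codeword.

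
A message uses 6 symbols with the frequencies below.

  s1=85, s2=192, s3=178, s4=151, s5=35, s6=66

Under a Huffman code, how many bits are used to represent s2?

Build the tree from the bottom:
combine s5(35), s6(66) → 101
combine s1(85), 101 → 186
combine s4(151), s3(178) → 329
combine 186, s2(192) → 378
combine 329, 378 → 707
The subtree containing s2 is merged 2 times, so code length = 2.

2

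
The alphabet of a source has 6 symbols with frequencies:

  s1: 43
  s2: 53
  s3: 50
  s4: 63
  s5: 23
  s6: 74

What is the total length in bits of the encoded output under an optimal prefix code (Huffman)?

Merge the two smallest weights repeatedly:
merge s5(23) and s1(43): 66
merge s3(50) and s2(53): 103
merge s4(63) and 66: 129
merge s6(74) and 103: 177
merge 129 and 177: 306
The encoded length is the sum of every internal node's weight: 66 + 103 + 129 + 177 + 306 = 781 bits.

781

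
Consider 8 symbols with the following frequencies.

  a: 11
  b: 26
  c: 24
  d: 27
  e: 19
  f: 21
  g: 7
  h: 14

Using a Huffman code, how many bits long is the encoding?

Greedily combine the two least-frequent nodes:
merge g(7) and a(11): 18
merge h(14) and 18: 32
merge e(19) and f(21): 40
merge c(24) and b(26): 50
merge d(27) and 32: 59
merge 40 and 50: 90
merge 59 and 90: 149
Total encoded bits = sum of merged weights = 18 + 32 + 40 + 50 + 59 + 90 + 149 = 438.

438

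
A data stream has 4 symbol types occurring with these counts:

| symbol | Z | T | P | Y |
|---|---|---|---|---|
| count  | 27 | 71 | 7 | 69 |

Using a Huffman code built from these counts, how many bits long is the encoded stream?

311

Merge the two smallest weights repeatedly:
merge P(7) and Z(27): 34
merge 34 and Y(69): 103
merge T(71) and 103: 174
Total encoded bits = sum of merged weights = 34 + 103 + 174 = 311.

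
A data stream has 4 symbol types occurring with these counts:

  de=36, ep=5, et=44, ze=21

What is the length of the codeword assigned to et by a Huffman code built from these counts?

1

Repeatedly merge the two smallest:
ep(5) + ze(21) → 26
26 + de(36) → 62
et(44) + 62 → 106
et sits one level below the root: a 1-bit codeword.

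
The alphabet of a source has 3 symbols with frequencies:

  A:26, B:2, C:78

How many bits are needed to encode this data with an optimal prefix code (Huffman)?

134

Greedily combine the two least-frequent nodes:
B(2) + A(26) → 28
28 + C(78) → 106
The encoded length is the sum of every internal node's weight: 28 + 106 = 134 bits.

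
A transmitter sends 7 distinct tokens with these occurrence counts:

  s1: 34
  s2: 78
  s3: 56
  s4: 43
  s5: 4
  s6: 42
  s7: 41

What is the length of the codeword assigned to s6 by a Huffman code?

3

Repeatedly merge the two smallest:
combine s5(4), s1(34) → 38
combine 38, s7(41) → 79
combine s6(42), s4(43) → 85
combine s3(56), s2(78) → 134
combine 79, 85 → 164
combine 134, 164 → 298
s6 sits 3 levels below the root, so its codeword is 3 bits.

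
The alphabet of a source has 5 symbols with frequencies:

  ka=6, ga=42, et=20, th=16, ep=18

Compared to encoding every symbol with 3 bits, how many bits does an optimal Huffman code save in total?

Fixed-length: 3 bits × 102 symbols = 306 bits.
Huffman merges:
ka(6) + th(16) → 22
ep(18) + et(20) → 38
22 + 38 → 60
ga(42) + 60 → 102
Huffman total = 22 + 38 + 60 + 102 = 222 bits.
Saving = 306 − 222 = 84 bits.

84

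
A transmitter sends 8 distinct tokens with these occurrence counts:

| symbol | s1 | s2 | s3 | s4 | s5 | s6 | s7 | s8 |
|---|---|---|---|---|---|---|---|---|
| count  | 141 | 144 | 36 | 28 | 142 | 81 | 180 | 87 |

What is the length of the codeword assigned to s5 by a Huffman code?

3

Repeatedly merge the two smallest:
combine s4(28), s3(36) → 64
combine 64, s6(81) → 145
combine s8(87), s1(141) → 228
combine s5(142), s2(144) → 286
combine 145, s7(180) → 325
combine 228, 286 → 514
combine 325, 514 → 839
s5's leaf is at depth 3, giving a 3-bit codeword.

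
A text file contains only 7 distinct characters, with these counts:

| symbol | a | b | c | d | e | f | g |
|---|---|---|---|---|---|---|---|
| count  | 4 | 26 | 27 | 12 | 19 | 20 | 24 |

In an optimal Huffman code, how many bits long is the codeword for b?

2

Huffman merges, smallest pair first:
merge a(4) and d(12): 16
merge 16 and e(19): 35
merge f(20) and g(24): 44
merge b(26) and c(27): 53
merge 35 and 44: 79
merge 53 and 79: 132
The subtree containing b is merged 2 times, so code length = 2.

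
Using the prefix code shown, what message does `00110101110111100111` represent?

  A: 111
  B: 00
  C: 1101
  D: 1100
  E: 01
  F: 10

Read left to right; each codeword is recognised as soon as it completes (prefix code):
  00→B | 1101→C | 01→E | 1101→C | 111→A | 00→B | 111→A
Decoded message: BCECABA

BCECABA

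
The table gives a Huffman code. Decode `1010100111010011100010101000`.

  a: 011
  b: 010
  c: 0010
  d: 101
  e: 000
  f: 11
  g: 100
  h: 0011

dbadhgbde

Read left to right; each codeword is recognised as soon as it completes (prefix code):
  101→d | 010→b | 011→a | 101→d | 0011→h | 100→g | 010→b | 101→d | 000→e
Decoded message: dbadhgbde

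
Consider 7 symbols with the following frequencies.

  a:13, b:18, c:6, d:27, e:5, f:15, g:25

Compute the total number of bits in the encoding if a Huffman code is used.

Build the Huffman tree bottom-up:
e(5) + c(6) → 11
11 + a(13) → 24
f(15) + b(18) → 33
24 + g(25) → 49
d(27) + 33 → 60
49 + 60 → 109
Each symbol's bit-cost is frequency × depth; summing gives 286 bits (equivalently 11 + 24 + 33 + 49 + 60 + 109).

286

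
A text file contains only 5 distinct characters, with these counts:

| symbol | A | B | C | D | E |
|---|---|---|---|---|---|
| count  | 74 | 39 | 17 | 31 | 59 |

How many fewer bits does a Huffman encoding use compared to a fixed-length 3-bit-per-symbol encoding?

172

Fixed-length: 3 bits × 220 symbols = 660 bits.
Huffman merges:
C(17) + D(31) → 48
B(39) + 48 → 87
E(59) + A(74) → 133
87 + 133 → 220
Huffman total = 48 + 87 + 133 + 220 = 488 bits.
Saving = 660 − 488 = 172 bits.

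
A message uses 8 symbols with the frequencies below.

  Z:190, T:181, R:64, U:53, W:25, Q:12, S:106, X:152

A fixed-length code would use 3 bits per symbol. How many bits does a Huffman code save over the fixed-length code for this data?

244

Fixed-length: 3 bits × 783 symbols = 2349 bits.
Huffman merges:
Q(12) + W(25) → 37
37 + U(53) → 90
R(64) + 90 → 154
S(106) + X(152) → 258
154 + T(181) → 335
Z(190) + 258 → 448
335 + 448 → 783
Huffman total = 37 + 90 + 154 + 258 + 335 + 448 + 783 = 2105 bits.
Saving = 2349 − 2105 = 244 bits.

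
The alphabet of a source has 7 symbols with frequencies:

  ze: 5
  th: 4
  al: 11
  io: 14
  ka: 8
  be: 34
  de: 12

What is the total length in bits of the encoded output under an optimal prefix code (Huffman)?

222

Build the Huffman tree bottom-up:
th(4) + ze(5) → 9
ka(8) + 9 → 17
al(11) + de(12) → 23
io(14) + 17 → 31
23 + 31 → 54
be(34) + 54 → 88
Total encoded bits = sum of merged weights = 9 + 17 + 23 + 31 + 54 + 88 = 222.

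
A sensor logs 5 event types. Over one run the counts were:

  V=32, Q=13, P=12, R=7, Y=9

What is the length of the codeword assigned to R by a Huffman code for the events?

Huffman merges, smallest pair first:
combine R(7), Y(9) → 16
combine P(12), Q(13) → 25
combine 16, 25 → 41
combine V(32), 41 → 73
R sits 3 levels below the root, so its codeword is 3 bits.

3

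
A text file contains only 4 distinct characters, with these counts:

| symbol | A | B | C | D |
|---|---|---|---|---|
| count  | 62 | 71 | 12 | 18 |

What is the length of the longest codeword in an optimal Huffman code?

Merge the two lowest-weight nodes at each step:
C(12) + D(18) → 30
30 + A(62) → 92
B(71) + 92 → 163
Maximum depth reached is 3.

3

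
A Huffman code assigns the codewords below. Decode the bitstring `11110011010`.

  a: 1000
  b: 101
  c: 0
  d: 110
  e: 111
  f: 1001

Read left to right; each codeword is recognised as soon as it completes (prefix code):
  111→e | 1001→f | 101→b | 0→c
Decoded message: efbc

efbc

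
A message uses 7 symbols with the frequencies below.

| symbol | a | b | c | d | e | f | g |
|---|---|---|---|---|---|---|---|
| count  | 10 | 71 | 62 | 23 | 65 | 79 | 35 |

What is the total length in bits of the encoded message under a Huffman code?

918

Merge the two smallest weights repeatedly:
combine a(10), d(23) → 33
combine 33, g(35) → 68
combine c(62), e(65) → 127
combine 68, b(71) → 139
combine f(79), 127 → 206
combine 139, 206 → 345
Each symbol's bit-cost is frequency × depth; summing gives 918 bits (equivalently 33 + 68 + 127 + 139 + 206 + 345).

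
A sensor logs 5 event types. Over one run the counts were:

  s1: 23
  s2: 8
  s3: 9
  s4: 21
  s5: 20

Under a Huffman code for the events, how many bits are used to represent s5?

Build the tree from the bottom:
s2(8) + s3(9) → 17
17 + s5(20) → 37
s4(21) + s1(23) → 44
37 + 44 → 81
s5's leaf is at depth 2, giving a 2-bit codeword.

2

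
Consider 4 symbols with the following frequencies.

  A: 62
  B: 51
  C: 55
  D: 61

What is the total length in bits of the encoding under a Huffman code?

458

Greedily combine the two least-frequent nodes:
combine B(51), C(55) → 106
combine D(61), A(62) → 123
combine 106, 123 → 229
The encoded length is the sum of every internal node's weight: 106 + 123 + 229 = 458 bits.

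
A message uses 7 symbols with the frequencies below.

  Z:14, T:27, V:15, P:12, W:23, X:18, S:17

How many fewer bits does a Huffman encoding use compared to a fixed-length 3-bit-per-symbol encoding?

Fixed-length: 3 bits × 126 symbols = 378 bits.
Huffman merges:
combine P(12), Z(14) → 26
combine V(15), S(17) → 32
combine X(18), W(23) → 41
combine 26, T(27) → 53
combine 32, 41 → 73
combine 53, 73 → 126
Huffman total = 26 + 32 + 41 + 53 + 73 + 126 = 351 bits.
Saving = 378 − 351 = 27 bits.

27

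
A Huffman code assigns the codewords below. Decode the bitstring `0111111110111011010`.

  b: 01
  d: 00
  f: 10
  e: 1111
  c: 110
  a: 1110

Read left to right; each codeword is recognised as soon as it completes (prefix code):
  01→b | 1111→e | 1110→a | 1110→a | 110→c | 10→f
Decoded message: beaacf

beaacf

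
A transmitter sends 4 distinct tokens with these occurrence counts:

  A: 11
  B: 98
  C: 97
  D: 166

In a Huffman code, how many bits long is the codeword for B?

Build the tree from the bottom:
combine A(11), C(97) → 108
combine B(98), 108 → 206
combine D(166), 206 → 372
The subtree containing B is merged 2 times, so code length = 2.

2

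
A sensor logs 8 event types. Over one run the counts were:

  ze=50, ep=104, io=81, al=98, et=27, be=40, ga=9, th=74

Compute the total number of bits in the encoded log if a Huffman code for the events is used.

Merge the two smallest weights repeatedly:
combine ga(9), et(27) → 36
combine 36, be(40) → 76
combine ze(50), th(74) → 124
combine 76, io(81) → 157
combine al(98), ep(104) → 202
combine 124, 157 → 281
combine 202, 281 → 483
Each symbol's bit-cost is frequency × depth; summing gives 1359 bits (equivalently 36 + 76 + 124 + 157 + 202 + 281 + 483).

1359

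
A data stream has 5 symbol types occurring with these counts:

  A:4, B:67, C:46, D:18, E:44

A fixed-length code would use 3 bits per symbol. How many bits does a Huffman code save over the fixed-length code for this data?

Fixed-length: 3 bits × 179 symbols = 537 bits.
Huffman merges:
A(4) + D(18) → 22
22 + E(44) → 66
C(46) + 66 → 112
B(67) + 112 → 179
Huffman total = 22 + 66 + 112 + 179 = 379 bits.
Saving = 537 − 379 = 158 bits.

158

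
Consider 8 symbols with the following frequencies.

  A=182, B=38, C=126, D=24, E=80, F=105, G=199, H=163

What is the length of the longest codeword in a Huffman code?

5

Merge the two lowest-weight nodes at each step:
D(24) + B(38) → 62
62 + E(80) → 142
F(105) + C(126) → 231
142 + H(163) → 305
A(182) + G(199) → 381
231 + 305 → 536
381 + 536 → 917
The first pair merged (D, B) ends up deepest, at depth 5.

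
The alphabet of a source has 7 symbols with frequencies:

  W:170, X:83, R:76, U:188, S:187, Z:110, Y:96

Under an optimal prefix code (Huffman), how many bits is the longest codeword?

Merge the two lowest-weight nodes at each step:
R(76) + X(83) → 159
Y(96) + Z(110) → 206
159 + W(170) → 329
S(187) + U(188) → 375
206 + 329 → 535
375 + 535 → 910
The rarest symbols sit at the bottom; the longest codeword is 4 bits.

4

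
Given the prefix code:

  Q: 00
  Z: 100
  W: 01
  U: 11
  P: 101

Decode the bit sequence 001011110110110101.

QPUPPPW

Read left to right; each codeword is recognised as soon as it completes (prefix code):
  00→Q | 101→P | 11→U | 101→P | 101→P | 101→P | 01→W
Decoded message: QPUPPPW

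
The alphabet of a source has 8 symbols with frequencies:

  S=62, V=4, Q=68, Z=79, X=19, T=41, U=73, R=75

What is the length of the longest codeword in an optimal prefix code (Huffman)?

5

Merge the two lowest-weight nodes at each step:
V(4) + X(19) → 23
23 + T(41) → 64
S(62) + 64 → 126
Q(68) + U(73) → 141
R(75) + Z(79) → 154
126 + 141 → 267
154 + 267 → 421
Maximum depth reached is 5.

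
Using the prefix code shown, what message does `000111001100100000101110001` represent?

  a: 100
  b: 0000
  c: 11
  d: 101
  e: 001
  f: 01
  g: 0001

Read left to right; each codeword is recognised as soon as it completes (prefix code):
  0001→g | 11→c | 001→e | 100→a | 100→a | 0001→g | 01→f | 11→c | 0001→g
Decoded message: gceaagfcg

gceaagfcg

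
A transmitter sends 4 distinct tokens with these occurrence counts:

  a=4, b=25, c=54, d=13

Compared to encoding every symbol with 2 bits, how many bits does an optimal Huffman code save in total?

Fixed-length: 2 bits × 96 symbols = 192 bits.
Huffman merges:
a(4) + d(13) → 17
17 + b(25) → 42
42 + c(54) → 96
Huffman total = 17 + 42 + 96 = 155 bits.
Saving = 192 − 155 = 37 bits.

37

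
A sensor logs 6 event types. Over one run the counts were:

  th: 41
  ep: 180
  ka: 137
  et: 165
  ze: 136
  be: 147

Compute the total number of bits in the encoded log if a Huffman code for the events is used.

Merge the two smallest weights repeatedly:
th(41) + ze(136) → 177
ka(137) + be(147) → 284
et(165) + 177 → 342
ep(180) + 284 → 464
342 + 464 → 806
Total encoded bits = sum of merged weights = 177 + 284 + 342 + 464 + 806 = 2073.

2073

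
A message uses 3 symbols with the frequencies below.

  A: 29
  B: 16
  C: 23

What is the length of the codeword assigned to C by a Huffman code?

2

Repeatedly merge the two smallest:
merge B(16) and C(23): 39
merge A(29) and 39: 68
C sits 2 levels below the root, so its codeword is 2 bits.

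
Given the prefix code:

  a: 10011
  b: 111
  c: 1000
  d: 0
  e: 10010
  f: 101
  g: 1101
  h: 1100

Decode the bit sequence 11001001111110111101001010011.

Read left to right; each codeword is recognised as soon as it completes (prefix code):
  1100→h | 10011→a | 111→b | 101→f | 111→b | 0→d | 10010→e | 10011→a
Decoded message: habfbdea

habfbdea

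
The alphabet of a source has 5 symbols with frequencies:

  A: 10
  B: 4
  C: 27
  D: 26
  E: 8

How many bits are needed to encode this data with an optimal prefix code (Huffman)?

157

Greedily combine the two least-frequent nodes:
B(4) + E(8) → 12
A(10) + 12 → 22
22 + D(26) → 48
C(27) + 48 → 75
Total encoded bits = sum of merged weights = 12 + 22 + 48 + 75 = 157.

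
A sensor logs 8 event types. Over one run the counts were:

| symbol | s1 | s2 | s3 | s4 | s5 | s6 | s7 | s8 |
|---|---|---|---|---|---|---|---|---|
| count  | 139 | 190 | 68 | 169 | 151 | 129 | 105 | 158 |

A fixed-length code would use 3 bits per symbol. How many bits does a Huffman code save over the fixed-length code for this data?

Fixed-length: 3 bits × 1109 symbols = 3327 bits.
Huffman merges:
s3(68) + s7(105) → 173
s6(129) + s1(139) → 268
s5(151) + s8(158) → 309
s4(169) + 173 → 342
s2(190) + 268 → 458
309 + 342 → 651
458 + 651 → 1109
Huffman total = 173 + 268 + 309 + 342 + 458 + 651 + 1109 = 3310 bits.
Saving = 3327 − 3310 = 17 bits.

17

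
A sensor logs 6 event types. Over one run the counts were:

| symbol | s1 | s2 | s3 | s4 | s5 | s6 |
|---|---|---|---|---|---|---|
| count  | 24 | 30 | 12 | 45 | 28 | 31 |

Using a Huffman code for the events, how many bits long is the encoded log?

Greedily combine the two least-frequent nodes:
s3(12) + s1(24) → 36
s5(28) + s2(30) → 58
s6(31) + 36 → 67
s4(45) + 58 → 103
67 + 103 → 170
Total encoded bits = sum of merged weights = 36 + 58 + 67 + 103 + 170 = 434.

434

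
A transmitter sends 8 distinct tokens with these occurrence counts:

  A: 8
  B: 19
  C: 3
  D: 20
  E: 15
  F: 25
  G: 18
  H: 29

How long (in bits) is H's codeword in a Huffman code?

Huffman merges, smallest pair first:
combine C(3), A(8) → 11
combine 11, E(15) → 26
combine G(18), B(19) → 37
combine D(20), F(25) → 45
combine 26, H(29) → 55
combine 37, 45 → 82
combine 55, 82 → 137
H's leaf is at depth 2, giving a 2-bit codeword.

2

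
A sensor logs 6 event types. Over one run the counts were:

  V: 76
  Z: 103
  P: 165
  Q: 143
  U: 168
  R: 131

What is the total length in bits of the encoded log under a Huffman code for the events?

Merge the two smallest weights repeatedly:
merge V(76) and Z(103): 179
merge R(131) and Q(143): 274
merge P(165) and U(168): 333
merge 179 and 274: 453
merge 333 and 453: 786
Each symbol's bit-cost is frequency × depth; summing gives 2025 bits (equivalently 179 + 274 + 333 + 453 + 786).

2025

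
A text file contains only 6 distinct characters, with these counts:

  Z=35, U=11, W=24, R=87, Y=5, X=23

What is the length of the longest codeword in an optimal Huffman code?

Merge the two lowest-weight nodes at each step:
Y(5) + U(11) → 16
16 + X(23) → 39
W(24) + Z(35) → 59
39 + 59 → 98
R(87) + 98 → 185
Maximum depth reached is 4.

4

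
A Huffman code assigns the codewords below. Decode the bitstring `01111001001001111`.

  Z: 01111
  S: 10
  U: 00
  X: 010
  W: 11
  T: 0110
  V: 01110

Read left to right; each codeword is recognised as soon as it completes (prefix code):
  01111→Z | 00→U | 10→S | 010→X | 01111→Z
Decoded message: ZUSXZ

ZUSXZ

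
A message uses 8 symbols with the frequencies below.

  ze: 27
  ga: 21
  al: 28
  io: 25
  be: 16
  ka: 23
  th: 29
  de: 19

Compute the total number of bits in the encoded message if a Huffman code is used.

Greedily combine the two least-frequent nodes:
combine be(16), de(19) → 35
combine ga(21), ka(23) → 44
combine io(25), ze(27) → 52
combine al(28), th(29) → 57
combine 35, 44 → 79
combine 52, 57 → 109
combine 79, 109 → 188
Total encoded bits = sum of merged weights = 35 + 44 + 52 + 57 + 79 + 109 + 188 = 564.

564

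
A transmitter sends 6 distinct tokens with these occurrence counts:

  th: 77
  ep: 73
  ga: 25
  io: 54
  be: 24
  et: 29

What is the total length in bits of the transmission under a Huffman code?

691

Build the Huffman tree bottom-up:
be(24) + ga(25) → 49
et(29) + 49 → 78
io(54) + ep(73) → 127
th(77) + 78 → 155
127 + 155 → 282
The encoded length is the sum of every internal node's weight: 49 + 78 + 127 + 155 + 282 = 691 bits.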